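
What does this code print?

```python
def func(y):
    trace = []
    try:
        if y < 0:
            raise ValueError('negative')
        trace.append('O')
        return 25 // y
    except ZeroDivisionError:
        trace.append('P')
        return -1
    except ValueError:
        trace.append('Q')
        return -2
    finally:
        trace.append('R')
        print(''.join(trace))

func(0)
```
OPR

y=0 causes ZeroDivisionError, caught, finally prints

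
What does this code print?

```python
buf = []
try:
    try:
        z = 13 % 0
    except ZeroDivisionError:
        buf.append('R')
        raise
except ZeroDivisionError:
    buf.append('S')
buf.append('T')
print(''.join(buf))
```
RST

raise without argument re-raises current exception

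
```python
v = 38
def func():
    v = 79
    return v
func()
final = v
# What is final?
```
38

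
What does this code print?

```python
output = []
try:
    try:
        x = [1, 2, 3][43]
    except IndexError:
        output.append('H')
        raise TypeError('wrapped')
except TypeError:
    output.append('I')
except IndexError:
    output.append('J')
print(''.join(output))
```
HI

New TypeError raised, caught by outer TypeError handler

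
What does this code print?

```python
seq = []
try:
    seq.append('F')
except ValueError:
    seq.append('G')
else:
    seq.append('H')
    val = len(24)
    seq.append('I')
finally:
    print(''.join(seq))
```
FH

Try succeeds, else appends 'H', TypeError in else is uncaught, finally prints before exception propagates ('I' never appended)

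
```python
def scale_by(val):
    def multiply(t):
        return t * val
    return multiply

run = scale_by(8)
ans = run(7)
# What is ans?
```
56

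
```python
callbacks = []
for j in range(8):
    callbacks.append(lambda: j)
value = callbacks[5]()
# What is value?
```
7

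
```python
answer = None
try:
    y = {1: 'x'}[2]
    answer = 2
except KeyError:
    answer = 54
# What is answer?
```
54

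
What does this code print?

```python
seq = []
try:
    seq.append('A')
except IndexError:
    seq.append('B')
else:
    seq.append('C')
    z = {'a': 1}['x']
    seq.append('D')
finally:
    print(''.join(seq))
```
AC

Try succeeds, else appends 'C', KeyError in else is uncaught, finally prints before exception propagates ('D' never appended)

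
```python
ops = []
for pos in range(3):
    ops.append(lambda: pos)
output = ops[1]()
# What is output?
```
2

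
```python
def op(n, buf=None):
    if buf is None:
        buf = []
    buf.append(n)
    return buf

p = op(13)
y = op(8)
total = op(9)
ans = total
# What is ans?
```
[9]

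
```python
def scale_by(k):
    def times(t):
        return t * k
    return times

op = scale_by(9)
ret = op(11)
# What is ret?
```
99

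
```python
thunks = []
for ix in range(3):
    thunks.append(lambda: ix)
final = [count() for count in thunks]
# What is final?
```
[2, 2, 2]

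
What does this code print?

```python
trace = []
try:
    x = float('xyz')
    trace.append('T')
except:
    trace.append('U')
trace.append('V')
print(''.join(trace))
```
UV

Exception raised in try, caught by bare except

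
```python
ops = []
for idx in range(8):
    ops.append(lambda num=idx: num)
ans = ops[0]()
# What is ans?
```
0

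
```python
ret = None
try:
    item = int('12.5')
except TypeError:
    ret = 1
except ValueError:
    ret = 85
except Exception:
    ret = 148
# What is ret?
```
85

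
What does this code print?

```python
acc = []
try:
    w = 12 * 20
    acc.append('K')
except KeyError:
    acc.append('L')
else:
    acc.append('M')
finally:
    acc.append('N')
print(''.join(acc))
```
KMN

else runs before finally when no exception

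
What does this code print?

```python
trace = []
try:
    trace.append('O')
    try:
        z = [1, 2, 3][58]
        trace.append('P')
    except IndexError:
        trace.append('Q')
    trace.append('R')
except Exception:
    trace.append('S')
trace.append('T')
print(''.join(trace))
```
OQRT

Inner exception caught by inner handler, outer continues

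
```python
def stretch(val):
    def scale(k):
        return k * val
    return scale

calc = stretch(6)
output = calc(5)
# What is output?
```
30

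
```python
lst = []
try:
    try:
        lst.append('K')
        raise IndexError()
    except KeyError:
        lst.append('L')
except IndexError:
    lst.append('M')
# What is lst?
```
['K', 'M']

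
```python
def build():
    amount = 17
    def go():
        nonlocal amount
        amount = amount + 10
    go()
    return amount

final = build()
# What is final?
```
27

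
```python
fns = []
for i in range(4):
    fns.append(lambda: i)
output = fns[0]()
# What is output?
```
3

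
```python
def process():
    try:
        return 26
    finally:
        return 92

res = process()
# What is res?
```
92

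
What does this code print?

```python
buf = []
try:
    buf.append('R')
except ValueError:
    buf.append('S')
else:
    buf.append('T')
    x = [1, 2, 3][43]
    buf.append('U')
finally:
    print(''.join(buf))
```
RT

Try succeeds, else appends 'T', IndexError in else is uncaught, finally prints before exception propagates ('U' never appended)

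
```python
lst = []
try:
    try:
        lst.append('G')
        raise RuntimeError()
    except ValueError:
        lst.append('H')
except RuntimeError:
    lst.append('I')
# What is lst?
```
['G', 'I']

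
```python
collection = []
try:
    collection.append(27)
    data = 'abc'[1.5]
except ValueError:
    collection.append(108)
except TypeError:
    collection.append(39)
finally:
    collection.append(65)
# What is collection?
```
[27, 39, 65]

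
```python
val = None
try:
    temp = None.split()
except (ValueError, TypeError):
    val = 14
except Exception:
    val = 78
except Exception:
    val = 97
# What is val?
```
78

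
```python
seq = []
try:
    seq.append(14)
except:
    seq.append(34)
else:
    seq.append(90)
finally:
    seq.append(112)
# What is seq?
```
[14, 90, 112]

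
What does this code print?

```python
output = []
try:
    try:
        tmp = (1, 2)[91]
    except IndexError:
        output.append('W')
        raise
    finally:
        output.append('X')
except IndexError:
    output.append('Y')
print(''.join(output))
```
WXY

finally runs before re-raised exception propagates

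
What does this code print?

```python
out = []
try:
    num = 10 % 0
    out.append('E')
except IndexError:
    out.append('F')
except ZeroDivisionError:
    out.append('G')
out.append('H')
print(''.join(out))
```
GH

ZeroDivisionError is caught by its specific handler, not IndexError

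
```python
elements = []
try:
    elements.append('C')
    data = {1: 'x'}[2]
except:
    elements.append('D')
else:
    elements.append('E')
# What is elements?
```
['C', 'D']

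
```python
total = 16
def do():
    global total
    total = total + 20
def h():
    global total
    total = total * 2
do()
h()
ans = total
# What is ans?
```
72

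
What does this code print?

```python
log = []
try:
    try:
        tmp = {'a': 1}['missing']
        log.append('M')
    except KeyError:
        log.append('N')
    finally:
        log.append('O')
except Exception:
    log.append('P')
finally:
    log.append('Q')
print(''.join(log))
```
NOQ

Both finally blocks run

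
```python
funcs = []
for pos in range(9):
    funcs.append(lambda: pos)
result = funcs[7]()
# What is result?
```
8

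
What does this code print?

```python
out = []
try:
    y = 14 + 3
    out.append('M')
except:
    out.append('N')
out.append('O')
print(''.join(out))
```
MO

No exception, try block completes normally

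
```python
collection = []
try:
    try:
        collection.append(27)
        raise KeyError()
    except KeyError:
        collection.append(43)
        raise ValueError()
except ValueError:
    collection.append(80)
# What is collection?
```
[27, 43, 80]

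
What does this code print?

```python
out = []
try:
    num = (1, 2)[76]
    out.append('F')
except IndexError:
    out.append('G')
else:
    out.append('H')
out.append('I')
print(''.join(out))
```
GI

else block skipped when exception is caught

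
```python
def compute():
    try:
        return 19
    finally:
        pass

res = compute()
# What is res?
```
19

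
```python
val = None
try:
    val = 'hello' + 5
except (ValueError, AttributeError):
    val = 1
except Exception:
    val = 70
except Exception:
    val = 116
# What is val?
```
70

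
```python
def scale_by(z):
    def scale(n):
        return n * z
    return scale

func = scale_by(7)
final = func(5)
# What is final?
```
35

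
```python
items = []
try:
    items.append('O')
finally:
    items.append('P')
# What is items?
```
['O', 'P']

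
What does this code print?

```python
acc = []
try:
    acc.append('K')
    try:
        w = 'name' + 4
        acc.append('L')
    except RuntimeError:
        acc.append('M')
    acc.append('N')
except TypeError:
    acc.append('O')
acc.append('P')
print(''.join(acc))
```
KOP

Inner handler doesn't match, propagates to outer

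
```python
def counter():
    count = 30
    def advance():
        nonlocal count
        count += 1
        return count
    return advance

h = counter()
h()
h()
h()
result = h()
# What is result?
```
34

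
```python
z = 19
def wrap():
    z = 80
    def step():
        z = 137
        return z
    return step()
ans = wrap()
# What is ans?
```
137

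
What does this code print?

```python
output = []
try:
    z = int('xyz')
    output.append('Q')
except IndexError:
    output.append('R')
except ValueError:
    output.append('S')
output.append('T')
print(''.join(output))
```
ST

ValueError is caught by its specific handler, not IndexError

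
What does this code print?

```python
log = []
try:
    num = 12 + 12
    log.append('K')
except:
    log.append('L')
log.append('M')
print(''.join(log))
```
KM

No exception, try block completes normally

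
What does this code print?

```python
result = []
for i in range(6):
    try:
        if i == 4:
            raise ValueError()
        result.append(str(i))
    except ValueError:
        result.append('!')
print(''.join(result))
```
0123!5

Exception on i=4 caught, loop continues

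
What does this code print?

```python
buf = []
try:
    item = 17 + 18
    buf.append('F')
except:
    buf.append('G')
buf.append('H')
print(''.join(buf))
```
FH

No exception, try block completes normally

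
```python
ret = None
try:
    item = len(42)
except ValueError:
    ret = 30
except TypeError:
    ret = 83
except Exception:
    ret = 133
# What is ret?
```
83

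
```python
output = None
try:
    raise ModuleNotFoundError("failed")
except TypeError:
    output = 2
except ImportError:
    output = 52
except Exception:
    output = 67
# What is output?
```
52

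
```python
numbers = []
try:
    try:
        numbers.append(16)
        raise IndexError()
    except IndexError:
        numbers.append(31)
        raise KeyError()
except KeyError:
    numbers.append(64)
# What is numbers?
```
[16, 31, 64]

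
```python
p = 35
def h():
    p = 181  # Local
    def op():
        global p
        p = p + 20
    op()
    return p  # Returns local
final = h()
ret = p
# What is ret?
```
55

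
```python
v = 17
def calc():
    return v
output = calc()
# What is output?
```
17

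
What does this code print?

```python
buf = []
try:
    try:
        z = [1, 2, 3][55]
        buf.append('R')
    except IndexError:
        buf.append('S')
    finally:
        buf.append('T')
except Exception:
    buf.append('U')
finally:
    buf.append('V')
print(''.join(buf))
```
STV

Both finally blocks run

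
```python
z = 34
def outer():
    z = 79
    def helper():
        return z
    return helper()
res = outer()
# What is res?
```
79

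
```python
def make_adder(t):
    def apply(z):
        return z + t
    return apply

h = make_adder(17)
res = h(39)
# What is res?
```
56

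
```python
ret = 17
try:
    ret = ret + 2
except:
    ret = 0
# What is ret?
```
19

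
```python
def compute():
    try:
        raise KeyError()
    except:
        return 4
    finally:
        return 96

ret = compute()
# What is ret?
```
96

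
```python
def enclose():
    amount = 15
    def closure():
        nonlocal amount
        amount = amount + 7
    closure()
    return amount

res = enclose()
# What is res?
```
22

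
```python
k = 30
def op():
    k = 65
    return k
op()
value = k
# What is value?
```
30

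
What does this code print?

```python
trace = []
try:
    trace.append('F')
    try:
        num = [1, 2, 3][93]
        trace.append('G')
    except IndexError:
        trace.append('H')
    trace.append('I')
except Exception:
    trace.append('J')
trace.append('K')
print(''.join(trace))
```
FHIK

Inner exception caught by inner handler, outer continues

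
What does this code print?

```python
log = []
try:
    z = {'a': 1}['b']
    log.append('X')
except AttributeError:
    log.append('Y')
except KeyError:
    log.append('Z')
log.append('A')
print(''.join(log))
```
ZA

KeyError is caught by its specific handler, not AttributeError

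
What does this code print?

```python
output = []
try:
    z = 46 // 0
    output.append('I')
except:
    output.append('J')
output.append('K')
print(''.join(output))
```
JK

Exception raised in try, caught by bare except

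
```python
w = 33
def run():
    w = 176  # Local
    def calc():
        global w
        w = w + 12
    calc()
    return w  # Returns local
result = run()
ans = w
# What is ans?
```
45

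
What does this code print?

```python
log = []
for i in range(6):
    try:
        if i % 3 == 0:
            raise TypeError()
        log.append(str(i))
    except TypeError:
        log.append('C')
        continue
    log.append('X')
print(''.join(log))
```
C1X2XC4X5X

continue in except skips rest of loop body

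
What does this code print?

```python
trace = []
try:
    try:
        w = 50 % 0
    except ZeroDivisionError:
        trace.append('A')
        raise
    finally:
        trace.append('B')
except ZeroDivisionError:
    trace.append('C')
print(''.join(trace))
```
ABC

finally runs before re-raised exception propagates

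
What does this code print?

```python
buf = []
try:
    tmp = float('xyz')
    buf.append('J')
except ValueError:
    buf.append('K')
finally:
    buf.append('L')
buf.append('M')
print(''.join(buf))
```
KLM

finally always runs, even after exception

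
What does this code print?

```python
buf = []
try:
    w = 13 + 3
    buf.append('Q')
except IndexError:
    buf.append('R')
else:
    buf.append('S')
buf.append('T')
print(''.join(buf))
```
QST

else block runs when no exception occurs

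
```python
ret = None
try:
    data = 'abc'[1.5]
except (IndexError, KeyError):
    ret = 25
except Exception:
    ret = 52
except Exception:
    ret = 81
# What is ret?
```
52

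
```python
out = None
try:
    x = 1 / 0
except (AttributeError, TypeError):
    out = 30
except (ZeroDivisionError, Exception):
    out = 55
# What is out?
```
55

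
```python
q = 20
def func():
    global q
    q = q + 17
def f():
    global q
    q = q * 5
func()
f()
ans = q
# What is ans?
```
185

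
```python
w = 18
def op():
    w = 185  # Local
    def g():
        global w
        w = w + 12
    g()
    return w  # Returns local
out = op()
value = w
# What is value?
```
30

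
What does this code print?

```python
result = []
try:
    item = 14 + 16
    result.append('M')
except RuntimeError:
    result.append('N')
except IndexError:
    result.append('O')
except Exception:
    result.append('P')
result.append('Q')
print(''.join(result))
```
MQ

No exception, try block completes normally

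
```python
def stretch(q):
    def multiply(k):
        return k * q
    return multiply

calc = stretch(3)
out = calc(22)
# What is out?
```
66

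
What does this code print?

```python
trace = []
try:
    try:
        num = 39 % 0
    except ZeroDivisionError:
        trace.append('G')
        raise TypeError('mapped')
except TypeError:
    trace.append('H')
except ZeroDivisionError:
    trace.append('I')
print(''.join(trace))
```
GH

New TypeError raised, caught by outer TypeError handler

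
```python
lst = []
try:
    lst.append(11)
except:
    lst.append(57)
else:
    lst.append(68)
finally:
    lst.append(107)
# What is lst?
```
[11, 68, 107]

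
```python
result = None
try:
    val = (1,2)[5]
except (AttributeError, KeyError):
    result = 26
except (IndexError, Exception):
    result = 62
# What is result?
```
62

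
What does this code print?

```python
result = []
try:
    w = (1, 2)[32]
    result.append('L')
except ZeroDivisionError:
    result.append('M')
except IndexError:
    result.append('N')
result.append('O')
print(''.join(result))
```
NO

IndexError is caught by its specific handler, not ZeroDivisionError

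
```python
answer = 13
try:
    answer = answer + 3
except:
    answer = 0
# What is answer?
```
16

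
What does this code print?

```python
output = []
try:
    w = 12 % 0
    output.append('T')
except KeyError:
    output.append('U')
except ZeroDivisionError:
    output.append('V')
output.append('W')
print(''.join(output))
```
VW

ZeroDivisionError is caught by its specific handler, not KeyError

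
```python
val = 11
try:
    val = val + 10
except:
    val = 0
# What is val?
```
21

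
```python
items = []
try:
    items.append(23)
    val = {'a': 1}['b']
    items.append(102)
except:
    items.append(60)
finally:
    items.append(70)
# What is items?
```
[23, 60, 70]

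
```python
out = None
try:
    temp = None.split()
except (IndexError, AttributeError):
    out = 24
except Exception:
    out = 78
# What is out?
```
24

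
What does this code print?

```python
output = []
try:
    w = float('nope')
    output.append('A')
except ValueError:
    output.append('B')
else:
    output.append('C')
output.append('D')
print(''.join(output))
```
BD

else block skipped when exception is caught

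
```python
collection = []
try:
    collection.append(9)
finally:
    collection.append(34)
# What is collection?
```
[9, 34]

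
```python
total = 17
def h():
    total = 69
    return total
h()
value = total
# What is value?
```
17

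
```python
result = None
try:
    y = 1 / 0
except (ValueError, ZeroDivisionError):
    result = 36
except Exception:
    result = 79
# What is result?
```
36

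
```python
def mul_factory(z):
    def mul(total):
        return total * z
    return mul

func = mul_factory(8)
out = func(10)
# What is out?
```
80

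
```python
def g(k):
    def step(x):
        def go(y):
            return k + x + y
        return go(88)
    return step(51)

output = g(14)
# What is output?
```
153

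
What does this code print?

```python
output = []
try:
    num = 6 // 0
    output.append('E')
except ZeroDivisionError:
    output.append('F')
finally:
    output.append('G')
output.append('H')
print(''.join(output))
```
FGH

finally always runs, even after exception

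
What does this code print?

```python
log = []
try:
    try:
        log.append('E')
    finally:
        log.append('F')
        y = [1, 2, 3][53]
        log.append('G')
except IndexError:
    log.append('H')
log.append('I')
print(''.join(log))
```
EFHI

Exception in inner finally caught by outer except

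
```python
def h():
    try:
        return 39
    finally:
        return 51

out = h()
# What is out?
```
51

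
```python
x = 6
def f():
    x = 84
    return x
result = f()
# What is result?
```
84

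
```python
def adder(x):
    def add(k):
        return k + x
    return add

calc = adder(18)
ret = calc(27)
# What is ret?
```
45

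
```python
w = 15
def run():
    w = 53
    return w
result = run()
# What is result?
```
53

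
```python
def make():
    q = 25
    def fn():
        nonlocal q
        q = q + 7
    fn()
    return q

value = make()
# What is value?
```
32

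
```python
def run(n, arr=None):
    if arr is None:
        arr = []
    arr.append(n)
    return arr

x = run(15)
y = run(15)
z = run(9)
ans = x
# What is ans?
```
[15]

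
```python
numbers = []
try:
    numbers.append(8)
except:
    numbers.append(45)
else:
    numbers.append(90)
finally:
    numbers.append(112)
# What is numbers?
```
[8, 90, 112]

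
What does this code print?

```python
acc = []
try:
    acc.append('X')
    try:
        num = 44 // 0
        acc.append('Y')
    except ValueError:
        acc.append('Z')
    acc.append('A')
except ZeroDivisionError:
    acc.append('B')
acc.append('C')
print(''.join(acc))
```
XBC

Inner handler doesn't match, propagates to outer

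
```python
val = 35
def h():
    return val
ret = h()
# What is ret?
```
35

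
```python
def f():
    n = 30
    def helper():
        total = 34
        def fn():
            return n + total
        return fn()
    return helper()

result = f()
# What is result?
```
64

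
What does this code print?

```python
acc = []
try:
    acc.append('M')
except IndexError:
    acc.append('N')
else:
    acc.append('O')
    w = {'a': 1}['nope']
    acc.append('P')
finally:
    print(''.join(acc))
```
MO

Try succeeds, else appends 'O', KeyError in else is uncaught, finally prints before exception propagates ('P' never appended)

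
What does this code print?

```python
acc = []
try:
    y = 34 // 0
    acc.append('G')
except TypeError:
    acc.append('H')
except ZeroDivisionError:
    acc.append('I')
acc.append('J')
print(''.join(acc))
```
IJ

ZeroDivisionError is caught by its specific handler, not TypeError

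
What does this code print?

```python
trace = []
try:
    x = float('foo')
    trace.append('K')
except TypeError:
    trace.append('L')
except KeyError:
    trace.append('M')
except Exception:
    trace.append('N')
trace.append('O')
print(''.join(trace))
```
NO

ValueError not specifically caught, falls to Exception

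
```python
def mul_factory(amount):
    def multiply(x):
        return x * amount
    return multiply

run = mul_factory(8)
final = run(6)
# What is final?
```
48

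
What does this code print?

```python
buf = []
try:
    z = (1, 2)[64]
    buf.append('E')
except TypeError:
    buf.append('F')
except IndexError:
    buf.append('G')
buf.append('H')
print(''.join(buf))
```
GH

IndexError is caught by its specific handler, not TypeError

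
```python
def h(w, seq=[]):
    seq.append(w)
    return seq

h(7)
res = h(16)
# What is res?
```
[7, 16]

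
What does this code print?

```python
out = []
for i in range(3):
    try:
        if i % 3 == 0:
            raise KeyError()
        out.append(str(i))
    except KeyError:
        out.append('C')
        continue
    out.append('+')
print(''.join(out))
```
C1+2+

continue in except skips rest of loop body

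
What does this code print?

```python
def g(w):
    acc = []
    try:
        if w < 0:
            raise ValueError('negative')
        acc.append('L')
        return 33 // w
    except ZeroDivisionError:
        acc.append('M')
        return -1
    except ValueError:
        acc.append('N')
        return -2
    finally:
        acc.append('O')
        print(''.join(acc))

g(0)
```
LMO

w=0 causes ZeroDivisionError, caught, finally prints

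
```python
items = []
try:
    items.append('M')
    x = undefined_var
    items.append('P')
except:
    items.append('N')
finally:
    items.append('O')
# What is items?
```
['M', 'N', 'O']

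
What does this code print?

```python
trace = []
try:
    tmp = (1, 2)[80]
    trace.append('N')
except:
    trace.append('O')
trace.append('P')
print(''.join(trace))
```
OP

Exception raised in try, caught by bare except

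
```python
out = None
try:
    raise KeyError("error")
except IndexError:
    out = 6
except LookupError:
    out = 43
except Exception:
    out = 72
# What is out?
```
43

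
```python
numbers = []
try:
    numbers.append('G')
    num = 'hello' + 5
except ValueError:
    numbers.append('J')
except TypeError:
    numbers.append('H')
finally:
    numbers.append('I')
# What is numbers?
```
['G', 'H', 'I']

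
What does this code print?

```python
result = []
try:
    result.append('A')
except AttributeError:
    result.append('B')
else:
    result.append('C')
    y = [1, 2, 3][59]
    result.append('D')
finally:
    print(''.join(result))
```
AC

Try succeeds, else appends 'C', IndexError in else is uncaught, finally prints before exception propagates ('D' never appended)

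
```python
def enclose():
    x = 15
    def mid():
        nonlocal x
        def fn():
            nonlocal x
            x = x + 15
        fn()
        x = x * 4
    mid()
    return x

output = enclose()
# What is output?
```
120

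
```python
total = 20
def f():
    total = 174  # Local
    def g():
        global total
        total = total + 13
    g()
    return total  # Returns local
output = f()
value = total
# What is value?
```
33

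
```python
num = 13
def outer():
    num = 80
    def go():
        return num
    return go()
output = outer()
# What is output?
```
80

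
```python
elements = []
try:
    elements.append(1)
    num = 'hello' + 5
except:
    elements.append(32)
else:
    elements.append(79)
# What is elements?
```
[1, 32]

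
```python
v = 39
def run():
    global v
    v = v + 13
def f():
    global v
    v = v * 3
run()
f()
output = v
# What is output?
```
156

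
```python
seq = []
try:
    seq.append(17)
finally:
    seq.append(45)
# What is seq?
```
[17, 45]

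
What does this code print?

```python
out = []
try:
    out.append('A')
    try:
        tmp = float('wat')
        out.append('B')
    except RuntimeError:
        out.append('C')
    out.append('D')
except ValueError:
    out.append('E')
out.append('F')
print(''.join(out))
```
AEF

Inner handler doesn't match, propagates to outer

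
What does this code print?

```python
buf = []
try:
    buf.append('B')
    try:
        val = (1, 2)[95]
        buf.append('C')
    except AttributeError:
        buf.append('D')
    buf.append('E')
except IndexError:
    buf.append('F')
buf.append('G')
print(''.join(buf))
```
BFG

Inner handler doesn't match, propagates to outer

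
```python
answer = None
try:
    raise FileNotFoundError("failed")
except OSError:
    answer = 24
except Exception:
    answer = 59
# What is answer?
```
24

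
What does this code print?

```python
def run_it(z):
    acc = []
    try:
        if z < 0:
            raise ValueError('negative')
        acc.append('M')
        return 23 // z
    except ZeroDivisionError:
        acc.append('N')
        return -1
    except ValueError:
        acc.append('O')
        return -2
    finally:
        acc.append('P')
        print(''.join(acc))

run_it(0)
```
MNP

z=0 causes ZeroDivisionError, caught, finally prints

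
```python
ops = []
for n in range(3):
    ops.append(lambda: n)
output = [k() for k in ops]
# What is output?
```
[2, 2, 2]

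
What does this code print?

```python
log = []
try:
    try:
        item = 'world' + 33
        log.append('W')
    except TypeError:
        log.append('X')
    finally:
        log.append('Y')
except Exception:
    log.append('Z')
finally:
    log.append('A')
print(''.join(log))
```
XYA

Both finally blocks run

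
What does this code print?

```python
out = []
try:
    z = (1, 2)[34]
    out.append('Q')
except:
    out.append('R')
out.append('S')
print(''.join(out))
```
RS

Exception raised in try, caught by bare except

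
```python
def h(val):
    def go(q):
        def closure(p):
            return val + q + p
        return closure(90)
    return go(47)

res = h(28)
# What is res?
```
165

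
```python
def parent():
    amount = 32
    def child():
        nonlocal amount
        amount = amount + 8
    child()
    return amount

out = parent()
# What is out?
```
40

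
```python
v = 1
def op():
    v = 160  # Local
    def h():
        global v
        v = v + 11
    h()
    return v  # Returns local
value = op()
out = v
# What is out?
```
12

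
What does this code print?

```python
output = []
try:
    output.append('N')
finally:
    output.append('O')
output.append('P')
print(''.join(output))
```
NOP

try/finally without except, no exception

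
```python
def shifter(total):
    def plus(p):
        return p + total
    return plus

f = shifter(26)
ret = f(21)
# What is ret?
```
47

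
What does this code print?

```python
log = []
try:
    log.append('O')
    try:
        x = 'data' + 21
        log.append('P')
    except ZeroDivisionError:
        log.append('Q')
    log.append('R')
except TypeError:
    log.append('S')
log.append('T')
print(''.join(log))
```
OST

Inner handler doesn't match, propagates to outer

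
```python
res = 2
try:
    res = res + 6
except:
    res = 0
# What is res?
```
8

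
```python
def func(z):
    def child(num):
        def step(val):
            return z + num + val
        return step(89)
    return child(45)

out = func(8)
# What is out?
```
142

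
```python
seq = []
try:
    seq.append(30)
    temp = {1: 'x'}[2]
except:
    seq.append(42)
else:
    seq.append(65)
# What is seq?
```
[30, 42]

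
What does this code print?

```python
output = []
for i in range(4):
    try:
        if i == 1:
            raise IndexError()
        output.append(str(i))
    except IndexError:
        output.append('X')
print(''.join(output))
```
0X23

Exception on i=1 caught, loop continues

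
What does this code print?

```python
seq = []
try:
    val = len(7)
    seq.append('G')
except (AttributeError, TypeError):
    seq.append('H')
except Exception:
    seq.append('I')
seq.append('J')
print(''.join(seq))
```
HJ

TypeError matches tuple containing it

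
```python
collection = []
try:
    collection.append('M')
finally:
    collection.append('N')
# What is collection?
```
['M', 'N']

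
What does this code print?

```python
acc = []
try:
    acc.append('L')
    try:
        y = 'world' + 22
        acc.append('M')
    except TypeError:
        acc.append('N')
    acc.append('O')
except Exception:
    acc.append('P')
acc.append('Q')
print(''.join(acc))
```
LNOQ

Inner exception caught by inner handler, outer continues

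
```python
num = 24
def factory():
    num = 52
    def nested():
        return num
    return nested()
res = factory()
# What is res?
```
52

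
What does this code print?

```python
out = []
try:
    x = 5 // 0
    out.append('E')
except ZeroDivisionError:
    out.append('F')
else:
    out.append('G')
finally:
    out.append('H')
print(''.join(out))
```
FH

Exception: except runs, else skipped, finally runs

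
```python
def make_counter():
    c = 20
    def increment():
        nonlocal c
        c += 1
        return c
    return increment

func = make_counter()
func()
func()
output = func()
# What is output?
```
23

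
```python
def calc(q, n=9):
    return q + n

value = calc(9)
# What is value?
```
18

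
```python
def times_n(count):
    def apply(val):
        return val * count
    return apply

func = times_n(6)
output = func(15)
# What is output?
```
90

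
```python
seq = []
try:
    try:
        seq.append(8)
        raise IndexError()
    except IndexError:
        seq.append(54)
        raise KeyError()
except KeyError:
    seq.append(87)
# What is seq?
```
[8, 54, 87]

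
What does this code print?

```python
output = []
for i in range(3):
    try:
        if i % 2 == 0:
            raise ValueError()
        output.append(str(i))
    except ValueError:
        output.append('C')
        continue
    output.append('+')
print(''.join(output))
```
C1+C

continue in except skips rest of loop body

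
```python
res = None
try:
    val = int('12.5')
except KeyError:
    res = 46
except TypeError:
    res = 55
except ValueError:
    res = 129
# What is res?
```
129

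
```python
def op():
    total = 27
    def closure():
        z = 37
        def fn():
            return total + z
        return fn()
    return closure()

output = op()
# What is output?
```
64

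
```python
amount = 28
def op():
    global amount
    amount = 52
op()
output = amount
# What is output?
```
52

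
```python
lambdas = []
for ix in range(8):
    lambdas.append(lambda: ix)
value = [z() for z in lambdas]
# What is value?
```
[7, 7, 7, 7, 7, 7, 7, 7]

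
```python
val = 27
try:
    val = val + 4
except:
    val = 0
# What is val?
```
31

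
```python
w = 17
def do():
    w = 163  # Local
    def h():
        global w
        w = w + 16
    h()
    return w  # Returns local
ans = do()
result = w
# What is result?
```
33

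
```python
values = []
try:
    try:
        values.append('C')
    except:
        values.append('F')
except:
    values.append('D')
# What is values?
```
['C']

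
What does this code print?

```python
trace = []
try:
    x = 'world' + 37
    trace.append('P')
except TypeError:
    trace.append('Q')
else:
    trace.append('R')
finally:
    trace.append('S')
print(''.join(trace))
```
QS

Exception: except runs, else skipped, finally runs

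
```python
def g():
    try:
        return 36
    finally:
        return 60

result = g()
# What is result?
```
60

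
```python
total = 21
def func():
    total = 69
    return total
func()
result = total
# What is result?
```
21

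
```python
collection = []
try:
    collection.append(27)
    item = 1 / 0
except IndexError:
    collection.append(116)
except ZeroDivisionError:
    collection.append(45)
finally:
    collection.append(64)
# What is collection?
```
[27, 45, 64]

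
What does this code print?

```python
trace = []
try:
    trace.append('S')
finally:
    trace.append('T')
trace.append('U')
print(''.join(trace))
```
STU

try/finally without except, no exception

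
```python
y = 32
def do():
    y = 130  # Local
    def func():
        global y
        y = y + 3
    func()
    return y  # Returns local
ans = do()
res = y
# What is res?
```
35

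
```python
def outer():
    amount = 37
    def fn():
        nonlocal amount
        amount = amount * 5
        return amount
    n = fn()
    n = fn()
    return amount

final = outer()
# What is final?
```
925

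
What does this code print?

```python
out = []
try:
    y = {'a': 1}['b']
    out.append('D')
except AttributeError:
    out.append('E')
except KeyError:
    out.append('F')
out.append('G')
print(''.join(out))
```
FG

KeyError is caught by its specific handler, not AttributeError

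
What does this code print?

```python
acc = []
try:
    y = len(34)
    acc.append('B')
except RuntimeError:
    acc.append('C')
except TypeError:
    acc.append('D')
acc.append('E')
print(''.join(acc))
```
DE

TypeError is caught by its specific handler, not RuntimeError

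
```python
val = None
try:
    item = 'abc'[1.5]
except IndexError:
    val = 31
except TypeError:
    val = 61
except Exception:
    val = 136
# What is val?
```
61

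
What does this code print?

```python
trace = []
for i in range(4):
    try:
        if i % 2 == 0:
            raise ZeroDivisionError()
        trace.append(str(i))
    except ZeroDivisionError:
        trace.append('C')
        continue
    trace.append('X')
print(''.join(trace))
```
C1XC3X

continue in except skips rest of loop body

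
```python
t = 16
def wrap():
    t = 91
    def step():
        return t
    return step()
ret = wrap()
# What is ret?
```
91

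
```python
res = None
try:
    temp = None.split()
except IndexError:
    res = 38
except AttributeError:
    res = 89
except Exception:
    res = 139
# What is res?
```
89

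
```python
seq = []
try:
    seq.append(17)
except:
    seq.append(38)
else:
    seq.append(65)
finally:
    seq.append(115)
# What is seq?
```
[17, 65, 115]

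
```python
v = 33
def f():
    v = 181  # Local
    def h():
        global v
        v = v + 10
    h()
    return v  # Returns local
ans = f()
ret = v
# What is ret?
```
43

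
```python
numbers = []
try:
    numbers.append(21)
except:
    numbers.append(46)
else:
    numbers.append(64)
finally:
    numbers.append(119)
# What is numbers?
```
[21, 64, 119]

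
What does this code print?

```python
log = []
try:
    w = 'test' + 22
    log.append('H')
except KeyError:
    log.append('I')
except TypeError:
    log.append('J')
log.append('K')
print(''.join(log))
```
JK

TypeError is caught by its specific handler, not KeyError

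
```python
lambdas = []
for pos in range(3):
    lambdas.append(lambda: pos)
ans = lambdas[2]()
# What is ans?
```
2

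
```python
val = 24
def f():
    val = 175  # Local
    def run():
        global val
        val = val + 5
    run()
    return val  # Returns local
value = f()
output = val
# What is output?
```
29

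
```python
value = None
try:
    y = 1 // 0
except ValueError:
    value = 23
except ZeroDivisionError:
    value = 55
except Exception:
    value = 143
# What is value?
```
55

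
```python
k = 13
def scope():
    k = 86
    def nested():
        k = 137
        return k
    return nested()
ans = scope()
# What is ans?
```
137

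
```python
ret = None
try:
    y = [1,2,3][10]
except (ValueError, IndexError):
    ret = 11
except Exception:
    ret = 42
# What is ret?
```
11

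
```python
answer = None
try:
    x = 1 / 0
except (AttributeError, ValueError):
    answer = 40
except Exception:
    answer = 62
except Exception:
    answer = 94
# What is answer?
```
62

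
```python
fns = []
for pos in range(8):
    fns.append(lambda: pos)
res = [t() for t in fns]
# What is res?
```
[7, 7, 7, 7, 7, 7, 7, 7]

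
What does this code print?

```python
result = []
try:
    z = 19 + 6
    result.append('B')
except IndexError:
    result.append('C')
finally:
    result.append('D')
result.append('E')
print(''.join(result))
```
BDE

finally runs after normal execution too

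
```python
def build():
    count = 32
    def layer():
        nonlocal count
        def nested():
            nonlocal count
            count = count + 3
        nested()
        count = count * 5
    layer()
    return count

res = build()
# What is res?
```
175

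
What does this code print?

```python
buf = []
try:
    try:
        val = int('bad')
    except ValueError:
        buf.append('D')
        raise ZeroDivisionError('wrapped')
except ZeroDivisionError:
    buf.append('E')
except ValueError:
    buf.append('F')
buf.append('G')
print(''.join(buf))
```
DEG

ZeroDivisionError raised and caught, original ValueError not re-raised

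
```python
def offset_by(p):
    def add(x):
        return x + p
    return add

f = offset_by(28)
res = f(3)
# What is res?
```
31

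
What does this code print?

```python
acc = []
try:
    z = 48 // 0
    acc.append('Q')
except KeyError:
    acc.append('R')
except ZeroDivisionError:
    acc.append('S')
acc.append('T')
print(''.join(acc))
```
ST

ZeroDivisionError is caught by its specific handler, not KeyError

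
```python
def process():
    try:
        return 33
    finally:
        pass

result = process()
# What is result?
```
33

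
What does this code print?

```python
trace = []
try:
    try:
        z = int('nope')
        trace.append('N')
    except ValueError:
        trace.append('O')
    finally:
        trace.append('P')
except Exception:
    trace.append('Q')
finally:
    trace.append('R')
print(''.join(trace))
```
OPR

Both finally blocks run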